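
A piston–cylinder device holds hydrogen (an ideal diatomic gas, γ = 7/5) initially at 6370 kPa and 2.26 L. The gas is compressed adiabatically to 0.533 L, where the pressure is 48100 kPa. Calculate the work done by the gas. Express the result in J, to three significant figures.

Adiabatic: W = (P₁V₁ − P₂V₂)/(γ − 1) with γ = 7/5.
P₁V₁ = 14396 J, P₂V₂ = 25637 J.
W = (14396 − 25637) / 0.4 = -28103 J.

W ≈ -28100 J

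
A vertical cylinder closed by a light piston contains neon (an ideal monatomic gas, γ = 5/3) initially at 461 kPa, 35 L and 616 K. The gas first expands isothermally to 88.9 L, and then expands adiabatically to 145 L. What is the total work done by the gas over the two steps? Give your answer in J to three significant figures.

W_total ≈ 21800 J

Step 1 (isothermal): W = P₁V₁ ln(V₂/V₁) = (16135) ln(88.9/35) = 15040 J.
After step 1: P = 181.5 kPa, V = 88.9 L, T = 616 K.
Step 2 (adiabatic): W = (P₁V₁ − P₂V₂)/(γ−1) = (16135 − 11645)/0.667 = 6736 J.
W_total = 15040 + 6736 = 21776 J.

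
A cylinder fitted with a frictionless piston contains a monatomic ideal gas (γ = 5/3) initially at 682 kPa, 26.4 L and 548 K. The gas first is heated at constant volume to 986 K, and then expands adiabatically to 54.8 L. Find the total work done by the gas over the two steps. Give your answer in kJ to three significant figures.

W_total ≈ 18.7 kJ

Step 1 (isochoric): W = 0 (constant volume).
After step 1: P = 1227 kPa (V unchanged).
Step 2 (adiabatic): W = (P₁V₁ − P₂V₂)/(γ−1) = (32395 − 19908)/0.667 = 18731 J.
W_total = 0 + 18731 = 18731 J.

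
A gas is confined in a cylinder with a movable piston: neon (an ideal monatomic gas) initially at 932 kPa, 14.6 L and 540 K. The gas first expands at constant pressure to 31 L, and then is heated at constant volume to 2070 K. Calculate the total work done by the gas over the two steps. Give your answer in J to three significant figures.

W_total ≈ 15300 J

Step 1 (isobaric): W = PΔV = (932 kPa)(31 − 14.6 L) = 15285 J.
Step 2 (isochoric): W = 0 (constant volume).
W_total = 15285 + 0 = 15285 J.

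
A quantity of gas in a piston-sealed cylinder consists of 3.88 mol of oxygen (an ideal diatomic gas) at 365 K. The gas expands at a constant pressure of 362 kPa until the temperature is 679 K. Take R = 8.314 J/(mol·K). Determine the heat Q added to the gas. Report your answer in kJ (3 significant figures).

Q ≈ 35.5 kJ

Isobaric: W = nRΔT = (3.88)(8.314)(314) = 10129 J.
ΔU = nCᵥΔT with Cᵥ = 5R/2: ΔU = (3.88)(20.79)(314) = 25323 J.
Q = ΔU + W = 25323 + 10129 = 35452 J.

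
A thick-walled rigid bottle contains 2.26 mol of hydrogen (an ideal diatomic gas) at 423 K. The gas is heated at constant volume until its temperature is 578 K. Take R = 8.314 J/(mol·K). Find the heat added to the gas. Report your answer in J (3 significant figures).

Q ≈ 7280 J

Constant volume ⇒ W = 0, so Q = ΔU = nCᵥΔT with Cᵥ = 5R/2 = 20.79 J/(mol·K).
ΔU = (2.26)(20.79)(578 − 423) = 7281 J.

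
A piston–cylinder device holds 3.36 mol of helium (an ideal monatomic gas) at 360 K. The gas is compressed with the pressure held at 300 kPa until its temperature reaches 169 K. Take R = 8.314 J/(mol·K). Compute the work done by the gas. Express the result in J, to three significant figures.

W ≈ -5340 J

Isobaric: W = P ΔV = nR ΔT.
W = (3.36)(8.314)(169 − 360) = -5336 J.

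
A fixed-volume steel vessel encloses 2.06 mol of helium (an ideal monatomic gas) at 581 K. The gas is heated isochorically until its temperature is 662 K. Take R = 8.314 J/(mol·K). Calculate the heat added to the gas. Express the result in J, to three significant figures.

Q ≈ 2080 J

Constant volume ⇒ W = 0, so Q = ΔU = nCᵥΔT with Cᵥ = 3R/2 = 12.47 J/(mol·K).
ΔU = (2.06)(12.47)(662 − 581) = 2081 J.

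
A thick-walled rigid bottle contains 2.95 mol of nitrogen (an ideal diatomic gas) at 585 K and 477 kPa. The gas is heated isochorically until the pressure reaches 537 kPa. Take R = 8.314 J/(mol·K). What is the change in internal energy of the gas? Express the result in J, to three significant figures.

ΔU ≈ 4510 J

Constant volume ⇒ W = 0, so Q = ΔU = nCᵥΔT with Cᵥ = 5R/2 = 20.79 J/(mol·K).
At constant V, T₂/T₁ = P₂/P₁ ⇒ ΔT = T₁(P₂/P₁ − 1) = 585·(537/477 − 1) = 73.58 K.
ΔU = (2.95)(20.79)(73.58) = 4512 J.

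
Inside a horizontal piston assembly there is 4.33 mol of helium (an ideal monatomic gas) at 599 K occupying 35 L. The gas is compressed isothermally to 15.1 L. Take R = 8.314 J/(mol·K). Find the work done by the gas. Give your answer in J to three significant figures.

W ≈ -18100 J

Isothermal: W = nRT ln(V₂/V₁).
W = (4.33)(8.314)(599) × ln(15.1/35)
  = 21564 × -0.8407
W_by_gas = -18128 J.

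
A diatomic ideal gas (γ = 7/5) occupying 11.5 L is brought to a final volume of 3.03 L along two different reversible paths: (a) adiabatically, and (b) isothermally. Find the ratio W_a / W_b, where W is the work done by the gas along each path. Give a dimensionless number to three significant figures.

W_a / W_b ≈ 1.32

Path (a) adiabatic: W = P₁V₁(1 − (V₁/V₂)^(γ−1))/(γ−1) → W_a/(P₁V₁) = -1.762.
Path (b) isothermal: W = P₁V₁ ln(V₂/V₁) → W_b/(P₁V₁) = -1.334.
W_a / W_b = -1.762 / -1.334 = 1.321.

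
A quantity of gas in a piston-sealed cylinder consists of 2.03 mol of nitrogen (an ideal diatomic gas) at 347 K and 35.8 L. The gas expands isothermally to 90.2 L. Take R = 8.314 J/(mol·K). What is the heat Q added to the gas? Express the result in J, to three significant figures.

Isothermal ⇒ ΔU = 0, so Q = W = nRT ln(V₂/V₁).
Q = (2.03)(8.314)(347) ln(90.2/35.8) = 5856 × 0.9241 = 5412 J.

Q ≈ 5410 J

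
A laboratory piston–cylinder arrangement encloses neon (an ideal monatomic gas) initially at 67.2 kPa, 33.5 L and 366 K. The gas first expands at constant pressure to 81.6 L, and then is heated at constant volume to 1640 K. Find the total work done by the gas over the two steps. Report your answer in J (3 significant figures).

W_total ≈ 3230 J

Step 1 (isobaric): W = PΔV = (67.2 kPa)(81.6 − 33.5 L) = 3232 J.
Step 2 (isochoric): W = 0 (constant volume).
W_total = 3232 + 0 = 3232 J.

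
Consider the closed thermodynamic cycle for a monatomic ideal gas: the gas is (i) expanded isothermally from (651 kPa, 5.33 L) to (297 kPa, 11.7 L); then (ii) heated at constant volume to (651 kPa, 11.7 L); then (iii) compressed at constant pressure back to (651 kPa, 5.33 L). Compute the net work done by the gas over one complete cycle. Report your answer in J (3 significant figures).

W_net ≈ -1420 J

Leg (i): W = PᵢVᵢ ln(V_f/Vᵢ) = (3470) ln(11.7/5.33) = 2728 J.
Leg (ii): W = 0.
Leg (iii): W = PΔV = (651)(5.33 − 11.7) = -4147 J.
W_net = 2728 − 4147 = -1419 J.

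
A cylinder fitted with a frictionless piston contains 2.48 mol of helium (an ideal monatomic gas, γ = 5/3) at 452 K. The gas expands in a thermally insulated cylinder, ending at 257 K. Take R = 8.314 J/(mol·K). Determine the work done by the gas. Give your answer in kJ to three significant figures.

W ≈ 6.03 kJ

Adiabatic ⇒ Q = 0, so W_by = −ΔU = nCᵥ(T₁ − T₂).
Cᵥ = 3R/2 = 12.47 J/(mol·K).
W = (2.48)(12.47)(452 − 257) = 6031 J.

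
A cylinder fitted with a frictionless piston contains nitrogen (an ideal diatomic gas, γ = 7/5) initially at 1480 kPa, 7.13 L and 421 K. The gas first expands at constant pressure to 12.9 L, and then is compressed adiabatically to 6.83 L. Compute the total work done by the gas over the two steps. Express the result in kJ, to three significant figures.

Step 1 (isobaric): W = PΔV = (1480 kPa)(12.9 − 7.13 L) = 8540 J.
After step 1: P = 1480 kPa, V = 12.9 L, T = 761.7 K.
Step 2 (adiabatic): W = (P₁V₁ − P₂V₂)/(γ−1) = (19092 − 24622)/0.4 = -13824 J.
W_total = 8540 − 13824 = -5285 J.

W_total ≈ -5.28 kJ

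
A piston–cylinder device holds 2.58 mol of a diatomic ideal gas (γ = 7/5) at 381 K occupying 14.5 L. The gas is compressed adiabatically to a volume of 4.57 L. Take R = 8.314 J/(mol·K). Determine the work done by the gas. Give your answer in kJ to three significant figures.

W ≈ -12.0 kJ

Adiabatic: TV^(γ−1) = const with γ = 7/5.
T₂ = T₁ (V₁/V₂)^(γ−1) = 381 × (14.5/4.57)^0.4 = 381 × 1.587 = 604.7 K.
W_by = nCᵥ(T₁ − T₂) = (2.58)(20.79)(381 − 604.7) = -11993 J.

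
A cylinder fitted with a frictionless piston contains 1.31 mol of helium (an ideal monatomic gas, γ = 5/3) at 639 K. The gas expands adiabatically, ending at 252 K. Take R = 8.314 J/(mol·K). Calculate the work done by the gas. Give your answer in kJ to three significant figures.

W ≈ 6.32 kJ

Adiabatic ⇒ Q = 0, so W_by = −ΔU = nCᵥ(T₁ − T₂).
Cᵥ = 3R/2 = 12.47 J/(mol·K).
W = (1.31)(12.47)(639 − 252) = 6322 J.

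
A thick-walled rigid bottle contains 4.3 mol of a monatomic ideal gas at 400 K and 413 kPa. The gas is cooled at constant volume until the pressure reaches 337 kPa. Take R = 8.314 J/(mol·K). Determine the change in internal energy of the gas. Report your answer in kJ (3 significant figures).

ΔU ≈ -3.95 kJ

Constant volume ⇒ W = 0, so Q = ΔU = nCᵥΔT with Cᵥ = 3R/2 = 12.47 J/(mol·K).
At constant V, T₂/T₁ = P₂/P₁ ⇒ ΔT = T₁(P₂/P₁ − 1) = 400·(337/413 − 1) = -73.61 K.
ΔU = (4.3)(12.47)(-73.61) = -3947 J.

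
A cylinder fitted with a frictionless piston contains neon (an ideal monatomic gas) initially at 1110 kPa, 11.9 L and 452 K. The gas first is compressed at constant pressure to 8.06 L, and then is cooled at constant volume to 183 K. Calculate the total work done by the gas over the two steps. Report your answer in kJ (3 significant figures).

Step 1 (isobaric): W = PΔV = (1110 kPa)(8.06 − 11.9 L) = -4262 J.
Step 2 (isochoric): W = 0 (constant volume).
W_total = -4262 + 0 = -4262 J.

W_total ≈ -4.26 kJ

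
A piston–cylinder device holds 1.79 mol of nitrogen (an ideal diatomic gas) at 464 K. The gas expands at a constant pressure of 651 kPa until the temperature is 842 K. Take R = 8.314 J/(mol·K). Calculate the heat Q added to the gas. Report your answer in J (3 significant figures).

Isobaric: W = nRΔT = (1.79)(8.314)(378) = 5625 J.
ΔU = nCᵥΔT with Cᵥ = 5R/2: ΔU = (1.79)(20.79)(378) = 14064 J.
Q = ΔU + W = 14064 + 5625 = 19689 J.

Q ≈ 19700 J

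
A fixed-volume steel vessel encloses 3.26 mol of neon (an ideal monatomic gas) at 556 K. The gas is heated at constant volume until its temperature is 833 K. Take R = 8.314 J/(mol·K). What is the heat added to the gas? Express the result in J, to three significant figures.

Constant volume ⇒ W = 0, so Q = ΔU = nCᵥΔT with Cᵥ = 3R/2 = 12.47 J/(mol·K).
ΔU = (3.26)(12.47)(833 − 556) = 11262 J.

Q ≈ 11300 J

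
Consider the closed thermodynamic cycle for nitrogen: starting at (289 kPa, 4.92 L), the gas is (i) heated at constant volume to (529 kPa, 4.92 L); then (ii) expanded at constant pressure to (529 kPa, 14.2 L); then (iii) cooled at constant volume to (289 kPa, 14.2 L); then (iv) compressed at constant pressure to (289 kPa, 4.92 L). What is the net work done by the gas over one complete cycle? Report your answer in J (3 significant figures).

W_net ≈ 2230 J

Constant-volume legs do no work.
W(ii) = (529)(14.2 − 4.92) = 4909 J; W(iv) = (289)(4.92 − 14.2) = -2682 J.
W_net = 4909 − 2682 = 2227 J (the clockwise enclosed area).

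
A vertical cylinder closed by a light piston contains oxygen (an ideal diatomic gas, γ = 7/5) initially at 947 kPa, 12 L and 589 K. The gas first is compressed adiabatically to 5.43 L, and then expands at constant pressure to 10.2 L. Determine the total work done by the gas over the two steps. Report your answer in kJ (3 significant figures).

W_total ≈ 3.10 kJ

Step 1 (adiabatic): W = (P₁V₁ − P₂V₂)/(γ−1) = (11364 − 15606)/0.4 = -10604 J.
After step 1: P = 2874 kPa, V = 5.43 L, T = 808.8 K.
Step 2 (isobaric): W = PΔV = (2874 kPa)(10.2 − 5.43 L) = 13709 J.
W_total = -10604 + 13709 = 3105 J.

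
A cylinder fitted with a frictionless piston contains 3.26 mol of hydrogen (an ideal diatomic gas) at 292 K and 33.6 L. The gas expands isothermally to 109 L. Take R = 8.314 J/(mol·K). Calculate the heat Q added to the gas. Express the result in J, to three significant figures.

Isothermal ⇒ ΔU = 0, so Q = W = nRT ln(V₂/V₁).
Q = (3.26)(8.314)(292) ln(109/33.6) = 7914 × 1.177 = 9314 J.

Q ≈ 9310 J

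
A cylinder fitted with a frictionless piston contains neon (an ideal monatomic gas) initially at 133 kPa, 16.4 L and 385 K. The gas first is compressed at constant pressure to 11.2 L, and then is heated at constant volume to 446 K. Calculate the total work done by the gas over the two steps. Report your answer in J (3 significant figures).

W_total ≈ -692 J

Step 1 (isobaric): W = PΔV = (133 kPa)(11.2 − 16.4 L) = -691.6 J.
Step 2 (isochoric): W = 0 (constant volume).
W_total = -691.6 + 0 = -691.6 J.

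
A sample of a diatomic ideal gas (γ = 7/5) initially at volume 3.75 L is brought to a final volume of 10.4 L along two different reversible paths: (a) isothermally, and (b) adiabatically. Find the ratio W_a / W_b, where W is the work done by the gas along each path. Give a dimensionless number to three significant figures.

Path (a) isothermal: W = P₁V₁ ln(V₂/V₁) → W_a/(P₁V₁) = 1.02.
Path (b) adiabatic: W = P₁V₁(1 − (V₁/V₂)^(γ−1))/(γ−1) → W_b/(P₁V₁) = 0.8376.
W_a / W_b = 1.02 / 0.8376 = 1.218.

W_a / W_b ≈ 1.22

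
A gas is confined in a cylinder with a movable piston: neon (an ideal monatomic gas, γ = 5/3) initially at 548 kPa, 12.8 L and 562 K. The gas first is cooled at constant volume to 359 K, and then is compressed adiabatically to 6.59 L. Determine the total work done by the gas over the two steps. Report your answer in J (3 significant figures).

Step 1 (isochoric): W = 0 (constant volume).
After step 1: P = 350.1 kPa (V unchanged).
Step 2 (adiabatic): W = (P₁V₁ − P₂V₂)/(γ−1) = (4481 − 6975)/0.667 = -3742 J.
W_total = 0 − 3742 = -3742 J.

W_total ≈ -3740 J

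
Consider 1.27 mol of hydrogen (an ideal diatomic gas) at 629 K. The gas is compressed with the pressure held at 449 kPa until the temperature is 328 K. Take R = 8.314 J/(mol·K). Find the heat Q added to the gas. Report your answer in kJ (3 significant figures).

Isobaric: W = nRΔT = (1.27)(8.314)(-301) = -3178 J.
ΔU = nCᵥΔT with Cᵥ = 5R/2: ΔU = (1.27)(20.79)(-301) = -7945 J.
Q = ΔU + W = -7945 − 3178 = -11124 J.

Q ≈ -11.1 kJ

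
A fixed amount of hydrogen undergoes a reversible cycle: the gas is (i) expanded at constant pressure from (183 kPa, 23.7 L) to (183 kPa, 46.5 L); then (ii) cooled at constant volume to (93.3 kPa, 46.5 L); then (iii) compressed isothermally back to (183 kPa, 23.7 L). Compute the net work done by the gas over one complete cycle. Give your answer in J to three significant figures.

W_net ≈ 1250 J

Leg (i): W = PΔV = (183)(46.5 − 23.7) = 4172 J.
Leg (ii): W = 0.
Leg (iii): W = PᵢVᵢ ln(V_f/Vᵢ) = (4338) ln(23.7/46.5) = -2924 J.
W_net = 4172 − 2924 = 1248 J.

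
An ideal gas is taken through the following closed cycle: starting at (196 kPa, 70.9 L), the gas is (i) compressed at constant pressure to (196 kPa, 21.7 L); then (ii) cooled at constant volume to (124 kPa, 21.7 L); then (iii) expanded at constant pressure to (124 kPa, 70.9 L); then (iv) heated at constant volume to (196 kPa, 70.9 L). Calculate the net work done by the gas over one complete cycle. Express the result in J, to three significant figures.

W_net ≈ -3540 J

Constant-volume legs do no work.
W(i) = (196)(21.7 − 70.9) = -9643 J; W(iii) = (124)(70.9 − 21.7) = 6101 J.
W_net = -9643 + 6101 = -3542 J (the counter-clockwise enclosed area).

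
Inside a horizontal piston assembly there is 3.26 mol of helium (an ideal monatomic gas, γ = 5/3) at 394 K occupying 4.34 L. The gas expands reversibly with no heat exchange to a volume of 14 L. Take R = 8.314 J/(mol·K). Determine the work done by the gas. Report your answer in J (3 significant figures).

W ≈ 8680 J

Adiabatic: TV^(γ−1) = const with γ = 5/3.
T₂ = T₁ (V₁/V₂)^(γ−1) = 394 × (4.34/14)^0.667 = 394 × 0.458 = 180.5 K.
W_by = nCᵥ(T₁ − T₂) = (3.26)(12.47)(394 − 180.5) = 8681 J.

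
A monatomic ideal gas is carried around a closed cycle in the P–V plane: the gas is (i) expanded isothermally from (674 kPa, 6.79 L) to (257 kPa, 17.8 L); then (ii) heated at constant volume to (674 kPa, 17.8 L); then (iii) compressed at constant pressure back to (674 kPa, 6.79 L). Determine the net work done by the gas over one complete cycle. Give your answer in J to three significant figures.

Leg (i): W = PᵢVᵢ ln(V_f/Vᵢ) = (4576) ln(17.8/6.79) = 4411 J.
Leg (ii): W = 0.
Leg (iii): W = PΔV = (674)(6.79 − 17.8) = -7421 J.
W_net = 4411 − 7421 = -3010 J.

W_net ≈ -3010 J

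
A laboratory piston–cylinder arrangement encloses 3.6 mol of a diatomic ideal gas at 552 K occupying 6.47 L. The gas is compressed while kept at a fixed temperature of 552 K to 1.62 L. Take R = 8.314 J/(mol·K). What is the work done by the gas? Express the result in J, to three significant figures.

Isothermal: W = nRT ln(V₂/V₁).
W = (3.6)(8.314)(552) × ln(1.62/6.47)
  = 16522 × -1.385
W_by_gas = -22878 J.

W ≈ -22900 J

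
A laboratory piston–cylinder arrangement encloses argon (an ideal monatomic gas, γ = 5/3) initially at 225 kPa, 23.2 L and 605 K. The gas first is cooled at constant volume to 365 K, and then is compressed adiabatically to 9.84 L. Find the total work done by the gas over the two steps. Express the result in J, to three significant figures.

W_total ≈ -3640 J

Step 1 (isochoric): W = 0 (constant volume).
After step 1: P = 135.7 kPa (V unchanged).
Step 2 (adiabatic): W = (P₁V₁ − P₂V₂)/(γ−1) = (3149 − 5579)/0.667 = -3644 J.
W_total = 0 − 3644 = -3644 J.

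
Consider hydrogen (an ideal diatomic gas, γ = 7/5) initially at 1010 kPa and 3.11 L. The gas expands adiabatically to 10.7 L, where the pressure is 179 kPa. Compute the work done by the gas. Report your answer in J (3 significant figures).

Adiabatic: W = (P₁V₁ − P₂V₂)/(γ − 1) with γ = 7/5.
P₁V₁ = 3141 J, P₂V₂ = 1915 J.
W = (3141 − 1915) / 0.4 = 3065 J.

W ≈ 3060 J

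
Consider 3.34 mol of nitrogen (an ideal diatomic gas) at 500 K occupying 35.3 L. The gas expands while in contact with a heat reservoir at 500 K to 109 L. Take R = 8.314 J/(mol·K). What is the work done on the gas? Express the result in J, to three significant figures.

Isothermal: W = nRT ln(V₂/V₁).
W = (3.34)(8.314)(500) × ln(109/35.3)
  = 13884 × 1.127
W_by_gas = 15654 J; work on gas = −W_by = -15654 J.

W ≈ -15700 J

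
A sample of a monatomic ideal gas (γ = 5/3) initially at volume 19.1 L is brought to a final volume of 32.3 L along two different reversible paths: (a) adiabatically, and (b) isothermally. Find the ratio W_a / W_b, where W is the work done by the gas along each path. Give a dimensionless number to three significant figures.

W_a / W_b ≈ 0.844

Path (a) adiabatic: W = P₁V₁(1 − (V₁/V₂)^(γ−1))/(γ−1) → W_a/(P₁V₁) = 0.4432.
Path (b) isothermal: W = P₁V₁ ln(V₂/V₁) → W_b/(P₁V₁) = 0.5254.
W_a / W_b = 0.4432 / 0.5254 = 0.8436.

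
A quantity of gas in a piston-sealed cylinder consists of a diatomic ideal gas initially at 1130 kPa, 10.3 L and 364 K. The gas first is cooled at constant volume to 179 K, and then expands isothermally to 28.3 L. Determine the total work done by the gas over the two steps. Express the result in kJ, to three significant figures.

W_total ≈ 5.78 kJ

Step 1 (isochoric): W = 0 (constant volume).
After step 1: P = 555.7 kPa (V unchanged).
Step 2 (isothermal): W = P₁V₁ ln(V₂/V₁) = (5724) ln(28.3/10.3) = 5785 J.
W_total = 0 + 5785 = 5785 J.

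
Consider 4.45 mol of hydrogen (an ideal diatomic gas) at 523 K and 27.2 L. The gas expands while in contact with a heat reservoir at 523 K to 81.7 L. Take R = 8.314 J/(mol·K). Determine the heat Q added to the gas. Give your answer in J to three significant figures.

Q ≈ 21300 J

Isothermal ⇒ ΔU = 0, so Q = W = nRT ln(V₂/V₁).
Q = (4.45)(8.314)(523) ln(81.7/27.2) = 19350 × 1.1 = 21281 J.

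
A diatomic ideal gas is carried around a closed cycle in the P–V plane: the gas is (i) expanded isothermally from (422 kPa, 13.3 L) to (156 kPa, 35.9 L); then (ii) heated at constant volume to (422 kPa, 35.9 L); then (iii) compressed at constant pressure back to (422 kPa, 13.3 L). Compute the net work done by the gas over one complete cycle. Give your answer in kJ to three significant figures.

Leg (i): W = PᵢVᵢ ln(V_f/Vᵢ) = (5613) ln(35.9/13.3) = 5573 J.
Leg (ii): W = 0.
Leg (iii): W = PΔV = (422)(13.3 − 35.9) = -9537 J.
W_net = 5573 − 9537 = -3964 J.

W_net ≈ -3.96 kJ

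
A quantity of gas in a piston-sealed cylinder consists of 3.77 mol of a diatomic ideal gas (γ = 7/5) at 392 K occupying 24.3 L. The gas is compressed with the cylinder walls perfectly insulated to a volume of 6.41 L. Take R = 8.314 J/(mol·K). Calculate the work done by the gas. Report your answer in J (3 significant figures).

Adiabatic: TV^(γ−1) = const with γ = 7/5.
T₂ = T₁ (V₁/V₂)^(γ−1) = 392 × (24.3/6.41)^0.4 = 392 × 1.704 = 668 K.
W_by = nCᵥ(T₁ − T₂) = (3.77)(20.79)(392 − 668) = -21628 J.

W ≈ -21600 J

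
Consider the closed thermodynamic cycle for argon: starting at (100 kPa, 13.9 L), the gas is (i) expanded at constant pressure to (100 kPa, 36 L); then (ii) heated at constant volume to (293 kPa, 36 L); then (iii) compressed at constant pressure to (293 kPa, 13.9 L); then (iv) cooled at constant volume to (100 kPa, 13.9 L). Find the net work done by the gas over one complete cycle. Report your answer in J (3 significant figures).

Constant-volume legs do no work.
W(i) = (100)(36 − 13.9) = 2210 J; W(iii) = (293)(13.9 − 36) = -6475 J.
W_net = 2210 − 6475 = -4265 J (the counter-clockwise enclosed area).

W_net ≈ -4270 J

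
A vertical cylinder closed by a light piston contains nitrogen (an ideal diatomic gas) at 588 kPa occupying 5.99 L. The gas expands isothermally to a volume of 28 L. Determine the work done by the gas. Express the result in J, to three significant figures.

W ≈ 5430 J

Isothermal: W = nRT ln(V₂/V₁) = P₁V₁ ln(V₂/V₁).
P₁V₁ = (588 kPa)(5.99 L) = 3522 J.
W = 3522 × ln(28/5.99) = 3522 × 1.542
W_by_gas = 5432 J.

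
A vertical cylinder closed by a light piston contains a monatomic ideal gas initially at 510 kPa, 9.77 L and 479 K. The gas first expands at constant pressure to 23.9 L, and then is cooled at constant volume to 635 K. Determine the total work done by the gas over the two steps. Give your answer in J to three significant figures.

Step 1 (isobaric): W = PΔV = (510 kPa)(23.9 − 9.77 L) = 7206 J.
Step 2 (isochoric): W = 0 (constant volume).
W_total = 7206 + 0 = 7206 J.

W_total ≈ 7210 J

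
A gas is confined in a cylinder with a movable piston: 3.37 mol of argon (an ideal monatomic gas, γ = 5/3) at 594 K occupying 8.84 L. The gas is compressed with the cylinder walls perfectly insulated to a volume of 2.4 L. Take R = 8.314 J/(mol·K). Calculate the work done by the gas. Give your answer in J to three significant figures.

Adiabatic: TV^(γ−1) = const with γ = 5/3.
T₂ = T₁ (V₁/V₂)^(γ−1) = 594 × (8.84/2.4)^0.667 = 594 × 2.385 = 1417 K.
W_by = nCᵥ(T₁ − T₂) = (3.37)(12.47)(594 − 1417) = -34576 J.

W ≈ -34600 J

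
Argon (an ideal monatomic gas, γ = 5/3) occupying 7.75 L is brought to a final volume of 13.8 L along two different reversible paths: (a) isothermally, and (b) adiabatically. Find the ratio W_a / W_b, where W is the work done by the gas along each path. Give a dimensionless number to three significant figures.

Path (a) isothermal: W = P₁V₁ ln(V₂/V₁) → W_a/(P₁V₁) = 0.577.
Path (b) adiabatic: W = P₁V₁(1 − (V₁/V₂)^(γ−1))/(γ−1) → W_b/(P₁V₁) = 0.479.
W_a / W_b = 0.577 / 0.479 = 1.205.

W_a / W_b ≈ 1.20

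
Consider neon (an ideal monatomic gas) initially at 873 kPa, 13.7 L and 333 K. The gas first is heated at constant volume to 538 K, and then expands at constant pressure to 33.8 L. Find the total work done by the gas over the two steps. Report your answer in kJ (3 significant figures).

Step 1 (isochoric): W = 0 (constant volume).
After step 1: P = 1410 kPa (V unchanged).
Step 2 (isobaric): W = PΔV = (1410 kPa)(33.8 − 13.7 L) = 28350 J.
W_total = 0 + 28350 = 28350 J.

W_total ≈ 28.3 kJ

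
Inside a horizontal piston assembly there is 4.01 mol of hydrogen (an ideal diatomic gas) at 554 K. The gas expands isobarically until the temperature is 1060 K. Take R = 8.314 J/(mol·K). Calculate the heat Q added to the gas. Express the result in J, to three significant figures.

Q ≈ 59000 J

Isobaric: W = nRΔT = (4.01)(8.314)(506) = 16870 J.
ΔU = nCᵥΔT with Cᵥ = 5R/2: ΔU = (4.01)(20.79)(506) = 42174 J.
Q = ΔU + W = 42174 + 16870 = 59044 J.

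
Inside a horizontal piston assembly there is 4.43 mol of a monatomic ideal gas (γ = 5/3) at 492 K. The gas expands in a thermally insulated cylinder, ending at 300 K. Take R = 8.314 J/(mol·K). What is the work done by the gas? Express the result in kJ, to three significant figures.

Adiabatic ⇒ Q = 0, so W_by = −ΔU = nCᵥ(T₁ − T₂).
Cᵥ = 3R/2 = 12.47 J/(mol·K).
W = (4.43)(12.47)(492 − 300) = 10607 J.

W ≈ 10.6 kJ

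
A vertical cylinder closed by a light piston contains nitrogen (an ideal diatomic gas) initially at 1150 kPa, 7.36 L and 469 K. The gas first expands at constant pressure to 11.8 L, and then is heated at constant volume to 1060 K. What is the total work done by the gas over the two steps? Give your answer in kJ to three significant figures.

Step 1 (isobaric): W = PΔV = (1150 kPa)(11.8 − 7.36 L) = 5106 J.
Step 2 (isochoric): W = 0 (constant volume).
W_total = 5106 + 0 = 5106 J.

W_total ≈ 5.11 kJ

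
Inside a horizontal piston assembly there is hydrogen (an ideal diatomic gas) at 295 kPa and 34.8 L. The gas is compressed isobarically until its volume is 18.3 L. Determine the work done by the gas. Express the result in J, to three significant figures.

W ≈ -4870 J

Isobaric: W = P ΔV.
W = (295 kPa)(18.3 − 34.8 L) = (295)(-16.5) = -4867 J.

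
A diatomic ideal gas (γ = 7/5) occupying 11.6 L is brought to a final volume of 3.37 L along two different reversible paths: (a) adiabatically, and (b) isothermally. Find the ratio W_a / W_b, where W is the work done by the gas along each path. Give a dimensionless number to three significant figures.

W_a / W_b ≈ 1.29

Path (a) adiabatic: W = P₁V₁(1 − (V₁/V₂)^(γ−1))/(γ−1) → W_a/(P₁V₁) = -1.599.
Path (b) isothermal: W = P₁V₁ ln(V₂/V₁) → W_b/(P₁V₁) = -1.236.
W_a / W_b = -1.599 / -1.236 = 1.294.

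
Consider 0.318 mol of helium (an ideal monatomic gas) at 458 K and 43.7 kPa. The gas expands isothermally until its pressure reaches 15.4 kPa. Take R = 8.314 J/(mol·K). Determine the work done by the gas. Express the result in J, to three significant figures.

W ≈ 1260 J

Isothermal process: W = nRT ln(V₂/V₁) = nRT ln(P₁/P₂).
W = (0.318)(8.314)(458) × ln(43.7/15.4)
  = 1211 × ln(2.838) = 1211 × 1.043
W_by_gas = 1263 J.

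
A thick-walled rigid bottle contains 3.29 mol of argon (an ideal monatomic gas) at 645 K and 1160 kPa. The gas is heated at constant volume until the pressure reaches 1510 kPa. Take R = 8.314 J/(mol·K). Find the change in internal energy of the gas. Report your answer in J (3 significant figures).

Constant volume ⇒ W = 0, so Q = ΔU = nCᵥΔT with Cᵥ = 3R/2 = 12.47 J/(mol·K).
At constant V, T₂/T₁ = P₂/P₁ ⇒ ΔT = T₁(P₂/P₁ − 1) = 645·(1510/1160 − 1) = 194.6 K.
ΔU = (3.29)(12.47)(194.6) = 7985 J.

ΔU ≈ 7980 J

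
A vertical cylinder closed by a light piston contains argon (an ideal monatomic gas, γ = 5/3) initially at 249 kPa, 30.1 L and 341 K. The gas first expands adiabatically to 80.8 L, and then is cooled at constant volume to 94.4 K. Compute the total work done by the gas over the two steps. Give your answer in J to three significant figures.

W_total ≈ 5420 J

Step 1 (adiabatic): W = (P₁V₁ − P₂V₂)/(γ−1) = (7495 − 3880)/0.667 = 5422 J.
Step 2 (isochoric): W = 0 (constant volume).
W_total = 5422 + 0 = 5422 J.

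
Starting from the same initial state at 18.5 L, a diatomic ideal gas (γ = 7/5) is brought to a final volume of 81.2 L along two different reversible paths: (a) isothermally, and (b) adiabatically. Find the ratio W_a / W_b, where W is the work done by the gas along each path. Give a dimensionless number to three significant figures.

W_a / W_b ≈ 1.32

Path (a) isothermal: W = P₁V₁ ln(V₂/V₁) → W_a/(P₁V₁) = 1.479.
Path (b) adiabatic: W = P₁V₁(1 − (V₁/V₂)^(γ−1))/(γ−1) → W_b/(P₁V₁) = 1.116.
W_a / W_b = 1.479 / 1.116 = 1.325.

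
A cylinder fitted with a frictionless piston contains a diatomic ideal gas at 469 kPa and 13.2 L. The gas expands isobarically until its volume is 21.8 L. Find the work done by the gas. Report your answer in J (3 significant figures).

W ≈ 4030 J

Isobaric: W = P ΔV.
W = (469 kPa)(21.8 − 13.2 L) = (469)(8.6) = 4033 J.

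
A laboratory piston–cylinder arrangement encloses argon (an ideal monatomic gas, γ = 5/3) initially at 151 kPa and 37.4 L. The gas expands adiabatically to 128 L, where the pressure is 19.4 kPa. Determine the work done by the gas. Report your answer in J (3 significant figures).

W ≈ 4750 J

Adiabatic: W = (P₁V₁ − P₂V₂)/(γ − 1) with γ = 5/3.
P₁V₁ = 5647 J, P₂V₂ = 2483 J.
W = (5647 − 2483) / 0.6667 = 4746 J.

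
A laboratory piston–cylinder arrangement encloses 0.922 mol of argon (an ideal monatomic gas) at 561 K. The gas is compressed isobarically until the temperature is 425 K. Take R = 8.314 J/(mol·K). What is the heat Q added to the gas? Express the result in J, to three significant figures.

Isobaric: W = nRΔT = (0.922)(8.314)(-136) = -1043 J.
ΔU = nCᵥΔT with Cᵥ = 3R/2: ΔU = (0.922)(12.47)(-136) = -1564 J.
Q = ΔU + W = -1564 − 1043 = -2606 J.

Q ≈ -2610 J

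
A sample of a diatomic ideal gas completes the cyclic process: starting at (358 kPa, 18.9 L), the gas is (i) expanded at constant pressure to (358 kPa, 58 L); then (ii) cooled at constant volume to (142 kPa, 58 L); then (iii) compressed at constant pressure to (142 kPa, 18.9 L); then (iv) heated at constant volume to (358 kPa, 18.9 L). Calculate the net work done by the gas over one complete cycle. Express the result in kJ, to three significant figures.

W_net ≈ 8.45 kJ

Constant-volume legs do no work.
W(i) = (358)(58 − 18.9) = 13998 J; W(iii) = (142)(18.9 − 58) = -5552 J.
W_net = 13998 − 5552 = 8446 J (the clockwise enclosed area).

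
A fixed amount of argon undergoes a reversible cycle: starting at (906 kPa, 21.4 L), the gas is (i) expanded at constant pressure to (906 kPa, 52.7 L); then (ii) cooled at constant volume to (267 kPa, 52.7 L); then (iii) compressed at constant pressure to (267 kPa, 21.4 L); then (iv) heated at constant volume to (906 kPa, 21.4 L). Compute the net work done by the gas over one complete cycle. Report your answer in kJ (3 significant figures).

W_net ≈ 20.0 kJ

Constant-volume legs do no work.
W(i) = (906)(52.7 − 21.4) = 28358 J; W(iii) = (267)(21.4 − 52.7) = -8357 J.
W_net = 28358 − 8357 = 20001 J (the clockwise enclosed area).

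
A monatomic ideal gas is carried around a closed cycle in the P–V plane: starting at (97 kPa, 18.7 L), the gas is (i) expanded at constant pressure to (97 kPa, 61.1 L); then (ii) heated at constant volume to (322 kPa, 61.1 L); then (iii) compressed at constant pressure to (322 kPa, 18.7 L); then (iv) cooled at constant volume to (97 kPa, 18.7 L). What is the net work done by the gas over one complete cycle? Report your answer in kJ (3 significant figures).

Constant-volume legs do no work.
W(i) = (97)(61.1 − 18.7) = 4113 J; W(iii) = (322)(18.7 − 61.1) = -13653 J.
W_net = 4113 − 13653 = -9540 J (the counter-clockwise enclosed area).

W_net ≈ -9.54 kJ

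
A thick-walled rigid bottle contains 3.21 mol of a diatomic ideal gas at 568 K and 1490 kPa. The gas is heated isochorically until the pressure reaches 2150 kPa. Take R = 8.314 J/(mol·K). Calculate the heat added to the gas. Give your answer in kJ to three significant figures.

Q ≈ 16.8 kJ

Constant volume ⇒ W = 0, so Q = ΔU = nCᵥΔT with Cᵥ = 5R/2 = 20.79 J/(mol·K).
At constant V, T₂/T₁ = P₂/P₁ ⇒ ΔT = T₁(P₂/P₁ − 1) = 568·(2150/1490 − 1) = 251.6 K.
ΔU = (3.21)(20.79)(251.6) = 16787 J.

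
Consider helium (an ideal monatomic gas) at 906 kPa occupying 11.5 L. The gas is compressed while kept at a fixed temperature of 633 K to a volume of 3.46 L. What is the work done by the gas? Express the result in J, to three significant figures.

W ≈ -12500 J

Isothermal: W = nRT ln(V₂/V₁) = P₁V₁ ln(V₂/V₁).
P₁V₁ = (906 kPa)(11.5 L) = 10419 J.
W = 10419 × ln(3.46/11.5) = 10419 × -1.201
W_by_gas = -12514 J.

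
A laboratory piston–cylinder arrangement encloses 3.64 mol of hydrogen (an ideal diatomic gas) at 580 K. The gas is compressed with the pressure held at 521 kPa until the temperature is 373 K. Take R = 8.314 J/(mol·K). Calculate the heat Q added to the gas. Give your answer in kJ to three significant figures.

Isobaric: W = nRΔT = (3.64)(8.314)(-207) = -6264 J.
ΔU = nCᵥΔT with Cᵥ = 5R/2: ΔU = (3.64)(20.79)(-207) = -15661 J.
Q = ΔU + W = -15661 − 6264 = -21926 J.

Q ≈ -21.9 kJ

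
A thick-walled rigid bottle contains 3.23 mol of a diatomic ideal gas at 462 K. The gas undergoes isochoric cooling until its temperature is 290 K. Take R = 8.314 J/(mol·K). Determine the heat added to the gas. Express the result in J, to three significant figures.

Constant volume ⇒ W = 0, so Q = ΔU = nCᵥΔT with Cᵥ = 5R/2 = 20.79 J/(mol·K).
ΔU = (3.23)(20.79)(290 − 462) = -11547 J.

Q ≈ -11500 J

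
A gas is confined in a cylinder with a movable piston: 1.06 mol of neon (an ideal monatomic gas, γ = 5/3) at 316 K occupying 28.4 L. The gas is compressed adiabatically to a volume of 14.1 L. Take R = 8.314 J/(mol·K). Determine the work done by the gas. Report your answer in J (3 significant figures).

W ≈ -2490 J

Adiabatic: TV^(γ−1) = const with γ = 5/3.
T₂ = T₁ (V₁/V₂)^(γ−1) = 316 × (28.4/14.1)^0.667 = 316 × 1.595 = 504 K.
W_by = nCᵥ(T₁ − T₂) = (1.06)(12.47)(316 − 504) = -2485 J.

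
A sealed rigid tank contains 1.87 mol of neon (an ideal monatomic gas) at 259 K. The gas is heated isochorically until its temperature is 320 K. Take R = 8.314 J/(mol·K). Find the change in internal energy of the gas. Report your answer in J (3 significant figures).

Constant volume ⇒ W = 0, so Q = ΔU = nCᵥΔT with Cᵥ = 3R/2 = 12.47 J/(mol·K).
ΔU = (1.87)(12.47)(320 − 259) = 1423 J.

ΔU ≈ 1420 J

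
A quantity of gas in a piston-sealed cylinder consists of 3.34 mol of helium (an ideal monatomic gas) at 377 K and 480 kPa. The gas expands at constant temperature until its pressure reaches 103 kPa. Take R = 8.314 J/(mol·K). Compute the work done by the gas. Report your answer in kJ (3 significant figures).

W ≈ 16.1 kJ

Isothermal process: W = nRT ln(V₂/V₁) = nRT ln(P₁/P₂).
W = (3.34)(8.314)(377) × ln(480/103)
  = 10469 × ln(4.66) = 10469 × 1.539
W_by_gas = 16112 J.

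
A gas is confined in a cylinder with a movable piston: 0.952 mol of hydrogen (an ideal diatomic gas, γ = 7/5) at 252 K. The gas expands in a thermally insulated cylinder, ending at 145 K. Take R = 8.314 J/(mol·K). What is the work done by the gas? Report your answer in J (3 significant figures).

Adiabatic ⇒ Q = 0, so W_by = −ΔU = nCᵥ(T₁ − T₂).
Cᵥ = 5R/2 = 20.79 J/(mol·K).
W = (0.952)(20.79)(252 − 145) = 2117 J.

W ≈ 2120 J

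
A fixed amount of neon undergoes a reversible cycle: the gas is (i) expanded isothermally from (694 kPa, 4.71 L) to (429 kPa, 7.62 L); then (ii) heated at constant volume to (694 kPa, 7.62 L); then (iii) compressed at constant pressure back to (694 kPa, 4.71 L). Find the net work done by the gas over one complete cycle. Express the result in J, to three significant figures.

W_net ≈ -447 J

Leg (i): W = PᵢVᵢ ln(V_f/Vᵢ) = (3269) ln(7.62/4.71) = 1573 J.
Leg (ii): W = 0.
Leg (iii): W = PΔV = (694)(4.71 − 7.62) = -2020 J.
W_net = 1573 − 2020 = -447 J.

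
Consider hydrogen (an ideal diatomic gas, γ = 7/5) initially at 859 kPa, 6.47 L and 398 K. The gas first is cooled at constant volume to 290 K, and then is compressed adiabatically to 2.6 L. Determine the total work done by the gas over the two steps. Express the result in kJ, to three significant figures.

W_total ≈ -4.45 kJ

Step 1 (isochoric): W = 0 (constant volume).
After step 1: P = 625.9 kPa (V unchanged).
Step 2 (adiabatic): W = (P₁V₁ − P₂V₂)/(γ−1) = (4050 − 5832)/0.4 = -4455 J.
W_total = 0 − 4455 = -4455 J.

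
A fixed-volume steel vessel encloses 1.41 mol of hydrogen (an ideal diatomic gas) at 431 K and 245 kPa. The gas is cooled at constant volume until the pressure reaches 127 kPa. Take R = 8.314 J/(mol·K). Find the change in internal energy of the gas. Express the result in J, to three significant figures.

Constant volume ⇒ W = 0, so Q = ΔU = nCᵥΔT with Cᵥ = 5R/2 = 20.79 J/(mol·K).
At constant V, T₂/T₁ = P₂/P₁ ⇒ ΔT = T₁(P₂/P₁ − 1) = 431·(127/245 − 1) = -207.6 K.
ΔU = (1.41)(20.79)(-207.6) = -6084 J.

ΔU ≈ -6080 J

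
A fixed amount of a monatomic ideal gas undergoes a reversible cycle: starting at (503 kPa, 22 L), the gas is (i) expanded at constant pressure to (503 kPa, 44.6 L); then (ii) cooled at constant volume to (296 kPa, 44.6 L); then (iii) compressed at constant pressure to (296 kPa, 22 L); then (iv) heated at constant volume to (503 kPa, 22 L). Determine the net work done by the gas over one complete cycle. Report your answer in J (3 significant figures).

W_net ≈ 4680 J

Constant-volume legs do no work.
W(i) = (503)(44.6 − 22) = 11368 J; W(iii) = (296)(22 − 44.6) = -6690 J.
W_net = 11368 − 6690 = 4678 J (the clockwise enclosed area).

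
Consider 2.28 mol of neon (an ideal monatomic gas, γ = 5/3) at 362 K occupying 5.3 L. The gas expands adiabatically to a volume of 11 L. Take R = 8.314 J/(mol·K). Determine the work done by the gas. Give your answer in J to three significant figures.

Adiabatic: TV^(γ−1) = const with γ = 5/3.
T₂ = T₁ (V₁/V₂)^(γ−1) = 362 × (5.3/11)^0.667 = 362 × 0.6146 = 222.5 K.
W_by = nCᵥ(T₁ − T₂) = (2.28)(12.47)(362 − 222.5) = 3967 J.

W ≈ 3970 J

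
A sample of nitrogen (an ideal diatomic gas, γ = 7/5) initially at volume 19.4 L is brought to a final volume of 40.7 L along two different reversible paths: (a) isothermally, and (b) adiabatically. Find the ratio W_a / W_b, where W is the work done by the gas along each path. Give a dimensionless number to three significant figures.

W_a / W_b ≈ 1.16

Path (a) isothermal: W = P₁V₁ ln(V₂/V₁) → W_a/(P₁V₁) = 0.741.
Path (b) adiabatic: W = P₁V₁(1 − (V₁/V₂)^(γ−1))/(γ−1) → W_b/(P₁V₁) = 0.6412.
W_a / W_b = 0.741 / 0.6412 = 1.156.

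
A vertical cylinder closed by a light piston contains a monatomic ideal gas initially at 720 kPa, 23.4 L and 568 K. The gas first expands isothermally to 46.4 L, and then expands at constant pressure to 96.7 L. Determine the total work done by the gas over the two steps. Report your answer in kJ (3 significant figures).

Step 1 (isothermal): W = P₁V₁ ln(V₂/V₁) = (16848) ln(46.4/23.4) = 11534 J.
After step 1: P = 363.1 kPa, V = 46.4 L, T = 568 K.
Step 2 (isobaric): W = PΔV = (363.1 kPa)(96.7 − 46.4 L) = 18264 J.
W_total = 11534 + 18264 = 29798 J.

W_total ≈ 29.8 kJ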